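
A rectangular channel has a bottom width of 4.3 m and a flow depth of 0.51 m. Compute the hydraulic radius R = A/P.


For a rectangular section:
Flow area A = b * y = 4.3 * 0.51 = 2.19 m^2.
Wetted perimeter P = b + 2y = 4.3 + 2*0.51 = 5.32 m.
Hydraulic radius R = A/P = 2.19 / 5.32 = 0.4122 m.

0.4122


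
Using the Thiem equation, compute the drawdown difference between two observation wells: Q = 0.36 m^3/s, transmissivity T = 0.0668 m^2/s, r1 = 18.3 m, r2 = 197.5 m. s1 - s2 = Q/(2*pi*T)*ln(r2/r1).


Thiem equation: s1 - s2 = Q/(2*pi*T) * ln(r2/r1).
ln(r2/r1) = ln(197.5/18.3) = 2.3788.
Q/(2*pi*T) = 0.36 / (2*pi*0.0668) = 0.36 / 0.4197 = 0.8577.
s1 - s2 = 0.8577 * 2.3788 = 2.0404 m.

2.0404


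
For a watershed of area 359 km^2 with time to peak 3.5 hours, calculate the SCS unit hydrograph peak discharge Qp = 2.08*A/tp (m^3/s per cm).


SCS formula: Qp = 2.08 * A / tp.
Qp = 2.08 * 359 / 3.5
   = 746.72 / 3.5
   = 213.35 m^3/s per cm.

213.35


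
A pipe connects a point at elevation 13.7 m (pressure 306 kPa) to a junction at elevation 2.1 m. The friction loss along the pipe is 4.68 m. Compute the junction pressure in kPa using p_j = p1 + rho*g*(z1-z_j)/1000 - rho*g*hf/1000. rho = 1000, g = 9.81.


Junction pressure: p_j = p1 + rho*g*(z1 - z_j)/1000 - rho*g*hf/1000.
Elevation term = 1000*9.81*(13.7 - 2.1)/1000 = 113.796 kPa.
Friction term = 1000*9.81*4.68/1000 = 45.911 kPa.
p_j = 306 + 113.796 - 45.911 = 373.89 kPa.

373.89


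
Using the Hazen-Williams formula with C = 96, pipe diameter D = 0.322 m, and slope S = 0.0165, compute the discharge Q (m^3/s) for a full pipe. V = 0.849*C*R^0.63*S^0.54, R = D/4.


For a full circular pipe, R = D/4 = 0.322/4 = 0.0805 m.
V = 0.849 * 96 * 0.0805^0.63 * 0.0165^0.54
  = 0.849 * 96 * 0.20448 * 0.109004
  = 1.8167 m/s.
Pipe area A = pi*D^2/4 = pi*0.322^2/4 = 0.0814 m^2.
Q = A * V = 0.0814 * 1.8167 = 0.1479 m^3/s.

0.1479


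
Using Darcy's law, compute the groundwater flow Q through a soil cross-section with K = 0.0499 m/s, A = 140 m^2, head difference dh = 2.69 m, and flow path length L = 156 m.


Darcy's law: Q = K * A * i, where i = dh/L.
Hydraulic gradient i = 2.69 / 156 = 0.017244.
Q = 0.0499 * 140 * 0.017244
  = 0.1205 m^3/s.

0.1205


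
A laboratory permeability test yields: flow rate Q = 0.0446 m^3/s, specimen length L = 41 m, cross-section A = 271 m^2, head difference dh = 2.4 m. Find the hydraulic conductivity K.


From K = Q*L / (A*dh):
Numerator: Q*L = 0.0446 * 41 = 1.8286.
Denominator: A*dh = 271 * 2.4 = 650.4.
K = 1.8286 / 650.4 = 0.002812 m/s.

0.002812


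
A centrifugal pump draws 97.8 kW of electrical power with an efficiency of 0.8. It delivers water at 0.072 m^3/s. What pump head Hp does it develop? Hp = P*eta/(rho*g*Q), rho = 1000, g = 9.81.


Pump head formula: Hp = P * eta / (rho * g * Q).
Numerator: P * eta = 97.8 * 1000 * 0.8 = 78240.0 W.
Denominator: rho * g * Q = 1000 * 9.81 * 0.072 = 706.32.
Hp = 78240.0 / 706.32 = 110.77 m.

110.77


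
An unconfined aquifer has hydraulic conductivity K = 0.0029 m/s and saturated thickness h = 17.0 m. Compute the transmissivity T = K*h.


Transmissivity is defined as T = K * h.
T = 0.0029 * 17.0
  = 0.0493 m^2/s.

0.0493


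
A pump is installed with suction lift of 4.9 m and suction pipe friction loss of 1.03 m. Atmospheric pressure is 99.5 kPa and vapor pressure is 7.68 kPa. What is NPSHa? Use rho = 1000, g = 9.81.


NPSHa = p_atm/(rho*g) - z_s - hf_s - p_vap/(rho*g).
p_atm/(rho*g) = 99.5*1000 / (1000*9.81) = 10.143 m.
p_vap/(rho*g) = 7.68*1000 / (1000*9.81) = 0.783 m.
NPSHa = 10.143 - 4.9 - 1.03 - 0.783
      = 3.43 m.

3.43


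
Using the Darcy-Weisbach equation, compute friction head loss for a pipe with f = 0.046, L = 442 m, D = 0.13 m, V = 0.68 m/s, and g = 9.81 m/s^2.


Darcy-Weisbach equation: h_f = f * (L/D) * V^2/(2g).
f * L/D = 0.046 * 442/0.13 = 156.4.
V^2/(2g) = 0.68^2 / (2*9.81) = 0.4624 / 19.62 = 0.0236 m.
h_f = 156.4 * 0.0236 = 3.686 m.

3.686


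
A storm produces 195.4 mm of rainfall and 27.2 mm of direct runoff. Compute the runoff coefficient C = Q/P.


The runoff coefficient C = runoff depth / rainfall depth.
C = 27.2 / 195.4
  = 0.1392.

0.1392


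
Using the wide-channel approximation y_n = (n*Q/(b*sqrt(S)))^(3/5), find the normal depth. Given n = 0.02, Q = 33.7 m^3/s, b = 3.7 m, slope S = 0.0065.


We use the wide-channel approximation y_n = (n*Q/(b*sqrt(S)))^(3/5).
sqrt(S) = sqrt(0.0065) = 0.080623.
Numerator: n*Q = 0.02 * 33.7 = 0.674.
Denominator: b*sqrt(S) = 3.7 * 0.080623 = 0.298305.
arg = 2.2594.
y_n = 2.2594^(3/5) = 1.6308 m.

1.6308


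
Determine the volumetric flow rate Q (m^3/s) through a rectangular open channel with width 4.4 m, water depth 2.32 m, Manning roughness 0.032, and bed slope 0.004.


For a rectangular channel, the cross-sectional area A = b * y = 4.4 * 2.32 = 10.21 m^2.
The wetted perimeter P = b + 2y = 4.4 + 2*2.32 = 9.04 m.
Hydraulic radius R = A/P = 10.21/9.04 = 1.1292 m.
Velocity V = (1/n)*R^(2/3)*S^(1/2) = (1/0.032)*1.1292^(2/3)*0.004^(1/2) = 2.1432 m/s.
Discharge Q = A * V = 10.21 * 2.1432 = 21.878 m^3/s.

21.878


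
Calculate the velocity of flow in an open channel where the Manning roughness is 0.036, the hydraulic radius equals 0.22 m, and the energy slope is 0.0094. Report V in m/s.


Manning's equation gives V = (1/n) * R^(2/3) * S^(1/2).
First, compute R^(2/3) = 0.22^(2/3) = 0.3644.
Next, S^(1/2) = 0.0094^(1/2) = 0.096954.
Then 1/n = 1/0.036 = 27.78.
V = 27.78 * 0.3644 * 0.096954 = 0.9815 m/s.

0.9815


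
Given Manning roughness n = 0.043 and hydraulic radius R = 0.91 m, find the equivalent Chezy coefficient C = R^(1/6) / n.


The Chezy coefficient relates to Manning's n through C = R^(1/6) / n.
R^(1/6) = 0.91^(1/6) = 0.984404.
C = 0.984404 / 0.043 = 22.89 m^(1/2)/s.

22.89


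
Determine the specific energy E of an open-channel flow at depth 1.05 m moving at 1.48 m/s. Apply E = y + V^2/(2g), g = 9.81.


Specific energy E = y + V^2/(2g).
Velocity head = V^2/(2g) = 1.48^2 / (2*9.81) = 2.1904 / 19.62 = 0.1116 m.
E = 1.05 + 0.1116 = 1.1616 m.

1.1616


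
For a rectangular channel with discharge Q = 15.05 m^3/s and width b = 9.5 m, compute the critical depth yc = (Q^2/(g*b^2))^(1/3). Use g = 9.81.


Using yc = (Q^2 / (g * b^2))^(1/3):
Q^2 = 15.05^2 = 226.5.
g * b^2 = 9.81 * 9.5^2 = 9.81 * 90.25 = 885.35.
Q^2 / (g*b^2) = 226.5 / 885.35 = 0.2558.
yc = 0.2558^(1/3) = 0.6348 m.

0.6348


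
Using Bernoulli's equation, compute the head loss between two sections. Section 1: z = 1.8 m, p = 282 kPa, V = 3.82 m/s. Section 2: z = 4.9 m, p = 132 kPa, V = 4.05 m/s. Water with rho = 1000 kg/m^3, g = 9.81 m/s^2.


Total head at each section: H = z + p/(rho*g) + V^2/(2g).
H1 = 1.8 + 282*1000/(1000*9.81) + 3.82^2/(2*9.81)
   = 1.8 + 28.746 + 0.7438
   = 31.29 m.
H2 = 4.9 + 132*1000/(1000*9.81) + 4.05^2/(2*9.81)
   = 4.9 + 13.456 + 0.836
   = 19.192 m.
h_L = H1 - H2 = 31.29 - 19.192 = 12.098 m.

12.098


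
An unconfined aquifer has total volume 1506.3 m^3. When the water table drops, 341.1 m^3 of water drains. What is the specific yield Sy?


Specific yield Sy = Volume drained / Total volume.
Sy = 341.1 / 1506.3
   = 0.2264.

0.2264


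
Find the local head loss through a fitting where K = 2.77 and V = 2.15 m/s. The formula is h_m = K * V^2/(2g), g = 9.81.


Minor loss formula: h_m = K * V^2/(2g).
V^2 = 2.15^2 = 4.6225.
V^2/(2g) = 4.6225 / 19.62 = 0.2356 m.
h_m = 2.77 * 0.2356 = 0.6526 m.

0.6526


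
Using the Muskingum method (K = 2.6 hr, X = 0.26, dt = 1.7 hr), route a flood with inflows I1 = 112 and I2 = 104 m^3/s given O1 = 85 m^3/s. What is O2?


Muskingum coefficients:
denom = 2*K*(1-X) + dt = 2*2.6*(1-0.26) + 1.7 = 5.548.
C0 = (dt - 2*K*X)/denom = (1.7 - 2*2.6*0.26)/5.548 = 0.0627.
C1 = (dt + 2*K*X)/denom = (1.7 + 2*2.6*0.26)/5.548 = 0.5501.
C2 = (2*K*(1-X) - dt)/denom = 0.3872.
O2 = C0*I2 + C1*I1 + C2*O1
   = 0.0627*104 + 0.5501*112 + 0.3872*85
   = 101.04 m^3/s.

101.04


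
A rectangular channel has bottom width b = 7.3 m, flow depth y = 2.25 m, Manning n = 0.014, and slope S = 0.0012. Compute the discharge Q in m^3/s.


For a rectangular channel, the cross-sectional area A = b * y = 7.3 * 2.25 = 16.43 m^2.
The wetted perimeter P = b + 2y = 7.3 + 2*2.25 = 11.8 m.
Hydraulic radius R = A/P = 16.43/11.8 = 1.3919 m.
Velocity V = (1/n)*R^(2/3)*S^(1/2) = (1/0.014)*1.3919^(2/3)*0.0012^(1/2) = 3.0847 m/s.
Discharge Q = A * V = 16.43 * 3.0847 = 50.666 m^3/s.

50.666


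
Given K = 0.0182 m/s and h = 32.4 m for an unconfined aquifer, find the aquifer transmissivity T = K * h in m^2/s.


Transmissivity is defined as T = K * h.
T = 0.0182 * 32.4
  = 0.5897 m^2/s.

0.5897


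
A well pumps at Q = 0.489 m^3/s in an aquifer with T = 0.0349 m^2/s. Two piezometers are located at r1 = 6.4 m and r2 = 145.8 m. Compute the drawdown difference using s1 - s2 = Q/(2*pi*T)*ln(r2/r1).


Thiem equation: s1 - s2 = Q/(2*pi*T) * ln(r2/r1).
ln(r2/r1) = ln(145.8/6.4) = 3.1259.
Q/(2*pi*T) = 0.489 / (2*pi*0.0349) = 0.489 / 0.2193 = 2.23.
s1 - s2 = 2.23 * 3.1259 = 6.9708 m.

6.9708


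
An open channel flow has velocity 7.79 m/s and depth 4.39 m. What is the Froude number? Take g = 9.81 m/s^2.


The Froude number is defined as Fr = V / sqrt(g*y).
g*y = 9.81 * 4.39 = 43.0659.
sqrt(g*y) = sqrt(43.0659) = 6.5625.
Fr = 7.79 / 6.5625 = 1.1871.

1.1871


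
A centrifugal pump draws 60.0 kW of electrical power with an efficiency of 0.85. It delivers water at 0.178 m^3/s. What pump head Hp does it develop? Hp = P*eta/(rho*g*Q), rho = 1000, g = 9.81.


Pump head formula: Hp = P * eta / (rho * g * Q).
Numerator: P * eta = 60.0 * 1000 * 0.85 = 51000.0 W.
Denominator: rho * g * Q = 1000 * 9.81 * 0.178 = 1746.18.
Hp = 51000.0 / 1746.18 = 29.21 m.

29.21


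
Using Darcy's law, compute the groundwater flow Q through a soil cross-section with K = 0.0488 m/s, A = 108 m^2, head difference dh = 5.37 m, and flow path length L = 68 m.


Darcy's law: Q = K * A * i, where i = dh/L.
Hydraulic gradient i = 5.37 / 68 = 0.078971.
Q = 0.0488 * 108 * 0.078971
  = 0.4162 m^3/s.

0.4162


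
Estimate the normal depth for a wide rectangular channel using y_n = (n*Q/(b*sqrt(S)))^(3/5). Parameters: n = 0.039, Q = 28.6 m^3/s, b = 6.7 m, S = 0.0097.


We use the wide-channel approximation y_n = (n*Q/(b*sqrt(S)))^(3/5).
sqrt(S) = sqrt(0.0097) = 0.098489.
Numerator: n*Q = 0.039 * 28.6 = 1.1154.
Denominator: b*sqrt(S) = 6.7 * 0.098489 = 0.659876.
arg = 1.6903.
y_n = 1.6903^(3/5) = 1.3702 m.

1.3702


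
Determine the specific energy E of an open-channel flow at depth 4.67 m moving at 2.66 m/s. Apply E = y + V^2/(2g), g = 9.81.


Specific energy E = y + V^2/(2g).
Velocity head = V^2/(2g) = 2.66^2 / (2*9.81) = 7.0756 / 19.62 = 0.3606 m.
E = 4.67 + 0.3606 = 5.0306 m.

5.0306


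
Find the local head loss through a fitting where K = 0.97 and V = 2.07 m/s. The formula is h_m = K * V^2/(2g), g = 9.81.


Minor loss formula: h_m = K * V^2/(2g).
V^2 = 2.07^2 = 4.2849.
V^2/(2g) = 4.2849 / 19.62 = 0.2184 m.
h_m = 0.97 * 0.2184 = 0.2118 m.

0.2118


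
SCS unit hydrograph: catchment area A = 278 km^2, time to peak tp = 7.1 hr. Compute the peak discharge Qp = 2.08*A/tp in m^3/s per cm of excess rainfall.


SCS formula: Qp = 2.08 * A / tp.
Qp = 2.08 * 278 / 7.1
   = 578.24 / 7.1
   = 81.44 m^3/s per cm.

81.44


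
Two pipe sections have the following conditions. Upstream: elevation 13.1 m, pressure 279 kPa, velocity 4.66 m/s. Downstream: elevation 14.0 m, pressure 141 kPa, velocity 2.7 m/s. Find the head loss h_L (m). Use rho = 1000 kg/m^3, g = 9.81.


Total head at each section: H = z + p/(rho*g) + V^2/(2g).
H1 = 13.1 + 279*1000/(1000*9.81) + 4.66^2/(2*9.81)
   = 13.1 + 28.44 + 1.1068
   = 42.647 m.
H2 = 14.0 + 141*1000/(1000*9.81) + 2.7^2/(2*9.81)
   = 14.0 + 14.373 + 0.3716
   = 28.745 m.
h_L = H1 - H2 = 42.647 - 28.745 = 13.903 m.

13.903


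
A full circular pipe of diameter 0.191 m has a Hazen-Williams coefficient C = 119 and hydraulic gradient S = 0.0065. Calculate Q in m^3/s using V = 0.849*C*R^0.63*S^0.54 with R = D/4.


For a full circular pipe, R = D/4 = 0.191/4 = 0.0478 m.
V = 0.849 * 119 * 0.0478^0.63 * 0.0065^0.54
  = 0.849 * 119 * 0.147148 * 0.065913
  = 0.9799 m/s.
Pipe area A = pi*D^2/4 = pi*0.191^2/4 = 0.0287 m^2.
Q = A * V = 0.0287 * 0.9799 = 0.0281 m^3/s.

0.0281


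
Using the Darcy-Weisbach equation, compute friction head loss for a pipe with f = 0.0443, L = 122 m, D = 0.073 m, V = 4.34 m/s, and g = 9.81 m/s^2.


Darcy-Weisbach equation: h_f = f * (L/D) * V^2/(2g).
f * L/D = 0.0443 * 122/0.073 = 74.0356.
V^2/(2g) = 4.34^2 / (2*9.81) = 18.8356 / 19.62 = 0.96 m.
h_f = 74.0356 * 0.96 = 71.076 m.

71.076


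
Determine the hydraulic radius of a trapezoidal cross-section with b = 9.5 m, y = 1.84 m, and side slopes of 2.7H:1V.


For a trapezoidal section with side slope z:
A = (b + z*y)*y = (9.5 + 2.7*1.84)*1.84 = 26.621 m^2.
P = b + 2*y*sqrt(1 + z^2) = 9.5 + 2*1.84*sqrt(1 + 2.7^2) = 20.096 m.
R = A/P = 26.621 / 20.096 = 1.3247 m.

1.3247


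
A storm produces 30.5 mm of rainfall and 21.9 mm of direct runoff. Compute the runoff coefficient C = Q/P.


The runoff coefficient C = runoff depth / rainfall depth.
C = 21.9 / 30.5
  = 0.718.

0.718


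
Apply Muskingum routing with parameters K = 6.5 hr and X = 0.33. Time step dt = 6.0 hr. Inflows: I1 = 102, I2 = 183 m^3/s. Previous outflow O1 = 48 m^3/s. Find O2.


Muskingum coefficients:
denom = 2*K*(1-X) + dt = 2*6.5*(1-0.33) + 6.0 = 14.71.
C0 = (dt - 2*K*X)/denom = (6.0 - 2*6.5*0.33)/14.71 = 0.1162.
C1 = (dt + 2*K*X)/denom = (6.0 + 2*6.5*0.33)/14.71 = 0.6995.
C2 = (2*K*(1-X) - dt)/denom = 0.1842.
O2 = C0*I2 + C1*I1 + C2*O1
   = 0.1162*183 + 0.6995*102 + 0.1842*48
   = 101.47 m^3/s.

101.47


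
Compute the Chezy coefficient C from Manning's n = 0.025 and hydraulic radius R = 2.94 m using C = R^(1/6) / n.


The Chezy coefficient relates to Manning's n through C = R^(1/6) / n.
R^(1/6) = 2.94^(1/6) = 1.1969.
C = 1.1969 / 0.025 = 47.88 m^(1/2)/s.

47.88


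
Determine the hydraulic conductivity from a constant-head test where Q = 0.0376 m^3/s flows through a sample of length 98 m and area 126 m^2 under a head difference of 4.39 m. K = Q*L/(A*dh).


From K = Q*L / (A*dh):
Numerator: Q*L = 0.0376 * 98 = 3.6848.
Denominator: A*dh = 126 * 4.39 = 553.14.
K = 3.6848 / 553.14 = 0.006662 m/s.

0.006662


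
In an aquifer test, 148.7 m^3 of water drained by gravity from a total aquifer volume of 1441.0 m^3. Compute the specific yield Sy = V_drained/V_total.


Specific yield Sy = Volume drained / Total volume.
Sy = 148.7 / 1441.0
   = 0.1032.

0.1032


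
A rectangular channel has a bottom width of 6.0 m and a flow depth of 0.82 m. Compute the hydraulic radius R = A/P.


For a rectangular section:
Flow area A = b * y = 6.0 * 0.82 = 4.92 m^2.
Wetted perimeter P = b + 2y = 6.0 + 2*0.82 = 7.64 m.
Hydraulic radius R = A/P = 4.92 / 7.64 = 0.644 m.

0.644


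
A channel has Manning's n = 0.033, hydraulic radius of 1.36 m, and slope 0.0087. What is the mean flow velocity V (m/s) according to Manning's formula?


Manning's equation gives V = (1/n) * R^(2/3) * S^(1/2).
First, compute R^(2/3) = 1.36^(2/3) = 1.2275.
Next, S^(1/2) = 0.0087^(1/2) = 0.093274.
Then 1/n = 1/0.033 = 30.3.
V = 30.3 * 1.2275 * 0.093274 = 3.4695 m/s.

3.4695


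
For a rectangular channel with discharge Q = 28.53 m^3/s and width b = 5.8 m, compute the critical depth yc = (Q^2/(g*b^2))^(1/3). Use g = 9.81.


Using yc = (Q^2 / (g * b^2))^(1/3):
Q^2 = 28.53^2 = 813.96.
g * b^2 = 9.81 * 5.8^2 = 9.81 * 33.64 = 330.01.
Q^2 / (g*b^2) = 813.96 / 330.01 = 2.4665.
yc = 2.4665^(1/3) = 1.3511 m.

1.3511


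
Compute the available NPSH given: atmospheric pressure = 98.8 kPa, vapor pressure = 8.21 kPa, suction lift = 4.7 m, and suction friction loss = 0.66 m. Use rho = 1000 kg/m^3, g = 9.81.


NPSHa = p_atm/(rho*g) - z_s - hf_s - p_vap/(rho*g).
p_atm/(rho*g) = 98.8*1000 / (1000*9.81) = 10.071 m.
p_vap/(rho*g) = 8.21*1000 / (1000*9.81) = 0.837 m.
NPSHa = 10.071 - 4.7 - 0.66 - 0.837
      = 3.87 m.

3.87


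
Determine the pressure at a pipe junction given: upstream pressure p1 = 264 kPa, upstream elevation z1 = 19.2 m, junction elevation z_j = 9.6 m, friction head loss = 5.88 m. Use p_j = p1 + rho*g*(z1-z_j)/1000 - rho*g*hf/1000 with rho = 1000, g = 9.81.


Junction pressure: p_j = p1 + rho*g*(z1 - z_j)/1000 - rho*g*hf/1000.
Elevation term = 1000*9.81*(19.2 - 9.6)/1000 = 94.176 kPa.
Friction term = 1000*9.81*5.88/1000 = 57.683 kPa.
p_j = 264 + 94.176 - 57.683 = 300.49 kPa.

300.49


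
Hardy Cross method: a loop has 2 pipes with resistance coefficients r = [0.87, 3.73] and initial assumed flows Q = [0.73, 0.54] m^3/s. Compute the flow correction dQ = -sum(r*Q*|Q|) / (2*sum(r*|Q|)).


Numerator terms (r*Q*|Q|): 0.87*0.73*|0.73| = 0.4636; 3.73*0.54*|0.54| = 1.0877.
Sum of numerator = 1.5513.
Denominator terms (r*|Q|): 0.87*|0.73| = 0.6351; 3.73*|0.54| = 2.0142.
2 * sum of denominator = 2 * 2.6493 = 5.2986.
dQ = -1.5513 / 5.2986 = -0.2928 m^3/s.

-0.2928


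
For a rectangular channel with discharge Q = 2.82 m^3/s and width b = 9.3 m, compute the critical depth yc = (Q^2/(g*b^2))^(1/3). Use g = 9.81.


Using yc = (Q^2 / (g * b^2))^(1/3):
Q^2 = 2.82^2 = 7.95.
g * b^2 = 9.81 * 9.3^2 = 9.81 * 86.49 = 848.47.
Q^2 / (g*b^2) = 7.95 / 848.47 = 0.0094.
yc = 0.0094^(1/3) = 0.2108 m.

0.2108


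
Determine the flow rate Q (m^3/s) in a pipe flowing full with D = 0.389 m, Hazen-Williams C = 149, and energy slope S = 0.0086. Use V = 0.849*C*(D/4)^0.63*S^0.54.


For a full circular pipe, R = D/4 = 0.389/4 = 0.0973 m.
V = 0.849 * 149 * 0.0973^0.63 * 0.0086^0.54
  = 0.849 * 149 * 0.230341 * 0.076671
  = 2.2341 m/s.
Pipe area A = pi*D^2/4 = pi*0.389^2/4 = 0.1188 m^2.
Q = A * V = 0.1188 * 2.2341 = 0.2655 m^3/s.

0.2655


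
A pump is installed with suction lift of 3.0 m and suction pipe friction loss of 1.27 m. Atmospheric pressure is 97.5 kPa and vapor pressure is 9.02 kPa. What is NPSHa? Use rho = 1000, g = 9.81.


NPSHa = p_atm/(rho*g) - z_s - hf_s - p_vap/(rho*g).
p_atm/(rho*g) = 97.5*1000 / (1000*9.81) = 9.939 m.
p_vap/(rho*g) = 9.02*1000 / (1000*9.81) = 0.919 m.
NPSHa = 9.939 - 3.0 - 1.27 - 0.919
      = 4.75 m.

4.75


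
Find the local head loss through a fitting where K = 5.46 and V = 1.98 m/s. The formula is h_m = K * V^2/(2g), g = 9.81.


Minor loss formula: h_m = K * V^2/(2g).
V^2 = 1.98^2 = 3.9204.
V^2/(2g) = 3.9204 / 19.62 = 0.1998 m.
h_m = 5.46 * 0.1998 = 1.091 m.

1.091


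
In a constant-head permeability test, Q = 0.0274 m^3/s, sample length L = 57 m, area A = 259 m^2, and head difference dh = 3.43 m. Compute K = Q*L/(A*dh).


From K = Q*L / (A*dh):
Numerator: Q*L = 0.0274 * 57 = 1.5618.
Denominator: A*dh = 259 * 3.43 = 888.37.
K = 1.5618 / 888.37 = 0.001758 m/s.

0.001758


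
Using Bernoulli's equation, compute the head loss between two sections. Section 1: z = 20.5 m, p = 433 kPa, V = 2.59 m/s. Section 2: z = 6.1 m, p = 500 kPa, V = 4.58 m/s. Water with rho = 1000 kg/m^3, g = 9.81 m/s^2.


Total head at each section: H = z + p/(rho*g) + V^2/(2g).
H1 = 20.5 + 433*1000/(1000*9.81) + 2.59^2/(2*9.81)
   = 20.5 + 44.139 + 0.3419
   = 64.981 m.
H2 = 6.1 + 500*1000/(1000*9.81) + 4.58^2/(2*9.81)
   = 6.1 + 50.968 + 1.0691
   = 58.138 m.
h_L = H1 - H2 = 64.981 - 58.138 = 6.843 m.

6.843


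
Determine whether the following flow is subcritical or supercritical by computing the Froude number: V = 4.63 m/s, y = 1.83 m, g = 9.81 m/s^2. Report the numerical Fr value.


The Froude number is defined as Fr = V / sqrt(g*y).
g*y = 9.81 * 1.83 = 17.9523.
sqrt(g*y) = sqrt(17.9523) = 4.237.
Fr = 4.63 / 4.237 = 1.0928.
Since Fr > 1, the flow is supercritical.

1.0928


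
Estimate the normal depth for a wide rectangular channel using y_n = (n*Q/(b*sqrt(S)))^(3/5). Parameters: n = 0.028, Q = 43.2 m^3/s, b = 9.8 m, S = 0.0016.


We use the wide-channel approximation y_n = (n*Q/(b*sqrt(S)))^(3/5).
sqrt(S) = sqrt(0.0016) = 0.04.
Numerator: n*Q = 0.028 * 43.2 = 1.2096.
Denominator: b*sqrt(S) = 9.8 * 0.04 = 0.392.
arg = 3.0857.
y_n = 3.0857^(3/5) = 1.9661 m.

1.9661


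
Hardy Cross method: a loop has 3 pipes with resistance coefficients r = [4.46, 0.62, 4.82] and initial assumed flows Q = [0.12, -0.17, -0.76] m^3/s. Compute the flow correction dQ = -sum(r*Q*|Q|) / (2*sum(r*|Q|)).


Numerator terms (r*Q*|Q|): 4.46*0.12*|0.12| = 0.0642; 0.62*-0.17*|-0.17| = -0.0179; 4.82*-0.76*|-0.76| = -2.784.
Sum of numerator = -2.7377.
Denominator terms (r*|Q|): 4.46*|0.12| = 0.5352; 0.62*|-0.17| = 0.1054; 4.82*|-0.76| = 3.6632.
2 * sum of denominator = 2 * 4.3038 = 8.6076.
dQ = --2.7377 / 8.6076 = 0.3181 m^3/s.

0.3181


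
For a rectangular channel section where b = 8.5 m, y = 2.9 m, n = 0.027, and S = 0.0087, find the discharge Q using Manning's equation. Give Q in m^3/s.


For a rectangular channel, the cross-sectional area A = b * y = 8.5 * 2.9 = 24.65 m^2.
The wetted perimeter P = b + 2y = 8.5 + 2*2.9 = 14.3 m.
Hydraulic radius R = A/P = 24.65/14.3 = 1.7238 m.
Velocity V = (1/n)*R^(2/3)*S^(1/2) = (1/0.027)*1.7238^(2/3)*0.0087^(1/2) = 4.9665 m/s.
Discharge Q = A * V = 24.65 * 4.9665 = 122.424 m^3/s.

122.424


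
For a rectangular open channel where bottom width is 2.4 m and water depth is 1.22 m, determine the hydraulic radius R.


For a rectangular section:
Flow area A = b * y = 2.4 * 1.22 = 2.93 m^2.
Wetted perimeter P = b + 2y = 2.4 + 2*1.22 = 4.84 m.
Hydraulic radius R = A/P = 2.93 / 4.84 = 0.605 m.

0.605


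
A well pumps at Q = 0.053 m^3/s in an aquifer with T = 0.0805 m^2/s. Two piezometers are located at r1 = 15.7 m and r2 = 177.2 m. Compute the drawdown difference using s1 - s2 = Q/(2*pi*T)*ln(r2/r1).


Thiem equation: s1 - s2 = Q/(2*pi*T) * ln(r2/r1).
ln(r2/r1) = ln(177.2/15.7) = 2.4236.
Q/(2*pi*T) = 0.053 / (2*pi*0.0805) = 0.053 / 0.5058 = 0.1048.
s1 - s2 = 0.1048 * 2.4236 = 0.254 m.

0.254


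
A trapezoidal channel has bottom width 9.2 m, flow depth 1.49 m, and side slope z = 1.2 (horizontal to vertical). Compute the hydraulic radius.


For a trapezoidal section with side slope z:
A = (b + z*y)*y = (9.2 + 1.2*1.49)*1.49 = 16.372 m^2.
P = b + 2*y*sqrt(1 + z^2) = 9.2 + 2*1.49*sqrt(1 + 1.2^2) = 13.855 m.
R = A/P = 16.372 / 13.855 = 1.1817 m.

1.1817


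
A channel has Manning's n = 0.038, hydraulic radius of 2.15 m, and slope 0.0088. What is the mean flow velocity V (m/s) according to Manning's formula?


Manning's equation gives V = (1/n) * R^(2/3) * S^(1/2).
First, compute R^(2/3) = 2.15^(2/3) = 1.6658.
Next, S^(1/2) = 0.0088^(1/2) = 0.093808.
Then 1/n = 1/0.038 = 26.32.
V = 26.32 * 1.6658 * 0.093808 = 4.1123 m/s.

4.1123


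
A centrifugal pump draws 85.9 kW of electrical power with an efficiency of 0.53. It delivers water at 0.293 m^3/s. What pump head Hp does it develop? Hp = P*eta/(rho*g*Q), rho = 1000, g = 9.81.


Pump head formula: Hp = P * eta / (rho * g * Q).
Numerator: P * eta = 85.9 * 1000 * 0.53 = 45527.0 W.
Denominator: rho * g * Q = 1000 * 9.81 * 0.293 = 2874.33.
Hp = 45527.0 / 2874.33 = 15.84 m.

15.84


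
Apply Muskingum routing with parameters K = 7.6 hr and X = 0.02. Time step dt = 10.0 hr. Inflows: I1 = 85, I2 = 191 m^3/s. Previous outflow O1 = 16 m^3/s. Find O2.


Muskingum coefficients:
denom = 2*K*(1-X) + dt = 2*7.6*(1-0.02) + 10.0 = 24.896.
C0 = (dt - 2*K*X)/denom = (10.0 - 2*7.6*0.02)/24.896 = 0.3895.
C1 = (dt + 2*K*X)/denom = (10.0 + 2*7.6*0.02)/24.896 = 0.4139.
C2 = (2*K*(1-X) - dt)/denom = 0.1967.
O2 = C0*I2 + C1*I1 + C2*O1
   = 0.3895*191 + 0.4139*85 + 0.1967*16
   = 112.71 m^3/s.

112.71


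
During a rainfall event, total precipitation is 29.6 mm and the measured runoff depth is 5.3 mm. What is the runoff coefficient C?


The runoff coefficient C = runoff depth / rainfall depth.
C = 5.3 / 29.6
  = 0.1791.

0.1791


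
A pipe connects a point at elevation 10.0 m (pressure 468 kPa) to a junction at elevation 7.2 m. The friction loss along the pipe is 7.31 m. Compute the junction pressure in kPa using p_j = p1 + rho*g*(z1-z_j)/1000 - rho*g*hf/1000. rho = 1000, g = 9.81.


Junction pressure: p_j = p1 + rho*g*(z1 - z_j)/1000 - rho*g*hf/1000.
Elevation term = 1000*9.81*(10.0 - 7.2)/1000 = 27.468 kPa.
Friction term = 1000*9.81*7.31/1000 = 71.711 kPa.
p_j = 468 + 27.468 - 71.711 = 423.76 kPa.

423.76


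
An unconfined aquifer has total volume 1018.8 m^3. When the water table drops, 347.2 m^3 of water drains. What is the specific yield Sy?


Specific yield Sy = Volume drained / Total volume.
Sy = 347.2 / 1018.8
   = 0.3408.

0.3408


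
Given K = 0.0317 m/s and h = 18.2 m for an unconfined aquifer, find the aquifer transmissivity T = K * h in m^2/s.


Transmissivity is defined as T = K * h.
T = 0.0317 * 18.2
  = 0.5769 m^2/s.

0.5769


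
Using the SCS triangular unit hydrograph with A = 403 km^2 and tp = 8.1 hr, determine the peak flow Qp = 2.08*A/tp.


SCS formula: Qp = 2.08 * A / tp.
Qp = 2.08 * 403 / 8.1
   = 838.24 / 8.1
   = 103.49 m^3/s per cm.

103.49


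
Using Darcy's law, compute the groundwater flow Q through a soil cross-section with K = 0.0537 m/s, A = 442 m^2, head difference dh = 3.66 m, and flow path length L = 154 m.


Darcy's law: Q = K * A * i, where i = dh/L.
Hydraulic gradient i = 3.66 / 154 = 0.023766.
Q = 0.0537 * 442 * 0.023766
  = 0.5641 m^3/s.

0.5641


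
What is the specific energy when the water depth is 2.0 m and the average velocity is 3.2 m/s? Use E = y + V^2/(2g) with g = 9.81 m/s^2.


Specific energy E = y + V^2/(2g).
Velocity head = V^2/(2g) = 3.2^2 / (2*9.81) = 10.24 / 19.62 = 0.5219 m.
E = 2.0 + 0.5219 = 2.5219 m.

2.5219


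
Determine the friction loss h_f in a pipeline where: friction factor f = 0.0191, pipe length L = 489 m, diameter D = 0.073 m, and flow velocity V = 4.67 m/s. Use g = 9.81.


Darcy-Weisbach equation: h_f = f * (L/D) * V^2/(2g).
f * L/D = 0.0191 * 489/0.073 = 127.9438.
V^2/(2g) = 4.67^2 / (2*9.81) = 21.8089 / 19.62 = 1.1116 m.
h_f = 127.9438 * 1.1116 = 142.218 m.

142.218


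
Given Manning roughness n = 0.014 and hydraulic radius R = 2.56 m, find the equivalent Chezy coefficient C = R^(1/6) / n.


The Chezy coefficient relates to Manning's n through C = R^(1/6) / n.
R^(1/6) = 2.56^(1/6) = 1.169607.
C = 1.169607 / 0.014 = 83.54 m^(1/2)/s.

83.54


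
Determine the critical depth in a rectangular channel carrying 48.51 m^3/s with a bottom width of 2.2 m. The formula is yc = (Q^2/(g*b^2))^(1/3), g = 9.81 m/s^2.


Using yc = (Q^2 / (g * b^2))^(1/3):
Q^2 = 48.51^2 = 2353.22.
g * b^2 = 9.81 * 2.2^2 = 9.81 * 4.84 = 47.48.
Q^2 / (g*b^2) = 2353.22 / 47.48 = 49.5623.
yc = 49.5623^(1/3) = 3.6732 m.

3.6732


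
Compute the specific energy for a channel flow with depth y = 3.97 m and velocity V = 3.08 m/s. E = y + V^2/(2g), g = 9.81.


Specific energy E = y + V^2/(2g).
Velocity head = V^2/(2g) = 3.08^2 / (2*9.81) = 9.4864 / 19.62 = 0.4835 m.
E = 3.97 + 0.4835 = 4.4535 m.

4.4535


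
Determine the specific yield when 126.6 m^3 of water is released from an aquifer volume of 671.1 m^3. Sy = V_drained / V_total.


Specific yield Sy = Volume drained / Total volume.
Sy = 126.6 / 671.1
   = 0.1886.

0.1886


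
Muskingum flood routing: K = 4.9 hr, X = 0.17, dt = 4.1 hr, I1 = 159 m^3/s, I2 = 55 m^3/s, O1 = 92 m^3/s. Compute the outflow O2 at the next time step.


Muskingum coefficients:
denom = 2*K*(1-X) + dt = 2*4.9*(1-0.17) + 4.1 = 12.234.
C0 = (dt - 2*K*X)/denom = (4.1 - 2*4.9*0.17)/12.234 = 0.199.
C1 = (dt + 2*K*X)/denom = (4.1 + 2*4.9*0.17)/12.234 = 0.4713.
C2 = (2*K*(1-X) - dt)/denom = 0.3297.
O2 = C0*I2 + C1*I1 + C2*O1
   = 0.199*55 + 0.4713*159 + 0.3297*92
   = 116.22 m^3/s.

116.22


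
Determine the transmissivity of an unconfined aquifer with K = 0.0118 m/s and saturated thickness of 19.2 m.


Transmissivity is defined as T = K * h.
T = 0.0118 * 19.2
  = 0.2266 m^2/s.

0.2266


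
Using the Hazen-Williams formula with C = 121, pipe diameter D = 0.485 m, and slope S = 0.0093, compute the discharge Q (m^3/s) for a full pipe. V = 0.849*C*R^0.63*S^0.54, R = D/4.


For a full circular pipe, R = D/4 = 0.485/4 = 0.1212 m.
V = 0.849 * 121 * 0.1212^0.63 * 0.0093^0.54
  = 0.849 * 121 * 0.264679 * 0.07998
  = 2.1747 m/s.
Pipe area A = pi*D^2/4 = pi*0.485^2/4 = 0.1847 m^2.
Q = A * V = 0.1847 * 2.1747 = 0.4018 m^3/s.

0.4018


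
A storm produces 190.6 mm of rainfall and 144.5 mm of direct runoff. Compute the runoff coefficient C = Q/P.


The runoff coefficient C = runoff depth / rainfall depth.
C = 144.5 / 190.6
  = 0.7581.

0.7581


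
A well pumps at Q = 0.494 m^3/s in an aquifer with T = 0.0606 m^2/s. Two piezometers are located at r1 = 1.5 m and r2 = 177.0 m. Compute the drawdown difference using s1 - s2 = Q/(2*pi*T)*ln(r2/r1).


Thiem equation: s1 - s2 = Q/(2*pi*T) * ln(r2/r1).
ln(r2/r1) = ln(177.0/1.5) = 4.7707.
Q/(2*pi*T) = 0.494 / (2*pi*0.0606) = 0.494 / 0.3808 = 1.2974.
s1 - s2 = 1.2974 * 4.7707 = 6.1895 m.

6.1895


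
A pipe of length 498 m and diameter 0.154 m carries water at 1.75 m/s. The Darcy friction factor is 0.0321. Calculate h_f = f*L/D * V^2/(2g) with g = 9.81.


Darcy-Weisbach equation: h_f = f * (L/D) * V^2/(2g).
f * L/D = 0.0321 * 498/0.154 = 103.8039.
V^2/(2g) = 1.75^2 / (2*9.81) = 3.0625 / 19.62 = 0.1561 m.
h_f = 103.8039 * 0.1561 = 16.203 m.

16.203


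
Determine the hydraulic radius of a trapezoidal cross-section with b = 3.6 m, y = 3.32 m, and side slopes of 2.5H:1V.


For a trapezoidal section with side slope z:
A = (b + z*y)*y = (3.6 + 2.5*3.32)*3.32 = 39.508 m^2.
P = b + 2*y*sqrt(1 + z^2) = 3.6 + 2*3.32*sqrt(1 + 2.5^2) = 21.479 m.
R = A/P = 39.508 / 21.479 = 1.8394 m.

1.8394


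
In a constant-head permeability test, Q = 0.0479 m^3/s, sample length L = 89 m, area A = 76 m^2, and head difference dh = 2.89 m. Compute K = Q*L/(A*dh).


From K = Q*L / (A*dh):
Numerator: Q*L = 0.0479 * 89 = 4.2631.
Denominator: A*dh = 76 * 2.89 = 219.64.
K = 4.2631 / 219.64 = 0.019409 m/s.

0.019409


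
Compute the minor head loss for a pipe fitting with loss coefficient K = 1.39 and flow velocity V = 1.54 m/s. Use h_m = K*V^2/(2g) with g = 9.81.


Minor loss formula: h_m = K * V^2/(2g).
V^2 = 1.54^2 = 2.3716.
V^2/(2g) = 2.3716 / 19.62 = 0.1209 m.
h_m = 1.39 * 0.1209 = 0.168 m.

0.168


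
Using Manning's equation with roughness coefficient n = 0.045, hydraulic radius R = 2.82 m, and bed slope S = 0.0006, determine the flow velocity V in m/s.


Manning's equation gives V = (1/n) * R^(2/3) * S^(1/2).
First, compute R^(2/3) = 2.82^(2/3) = 1.996.
Next, S^(1/2) = 0.0006^(1/2) = 0.024495.
Then 1/n = 1/0.045 = 22.22.
V = 22.22 * 1.996 * 0.024495 = 1.0865 m/s.

1.0865


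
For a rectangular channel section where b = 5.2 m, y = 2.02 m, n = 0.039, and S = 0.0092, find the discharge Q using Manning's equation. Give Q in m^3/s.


For a rectangular channel, the cross-sectional area A = b * y = 5.2 * 2.02 = 10.5 m^2.
The wetted perimeter P = b + 2y = 5.2 + 2*2.02 = 9.24 m.
Hydraulic radius R = A/P = 10.5/9.24 = 1.1368 m.
Velocity V = (1/n)*R^(2/3)*S^(1/2) = (1/0.039)*1.1368^(2/3)*0.0092^(1/2) = 2.6789 m/s.
Discharge Q = A * V = 10.5 * 2.6789 = 28.139 m^3/s.

28.139


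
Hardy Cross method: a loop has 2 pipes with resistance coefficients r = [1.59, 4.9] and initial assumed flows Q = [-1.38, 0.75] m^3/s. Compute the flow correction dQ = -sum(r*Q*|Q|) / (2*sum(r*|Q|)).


Numerator terms (r*Q*|Q|): 1.59*-1.38*|-1.38| = -3.028; 4.9*0.75*|0.75| = 2.7563.
Sum of numerator = -0.2717.
Denominator terms (r*|Q|): 1.59*|-1.38| = 2.1942; 4.9*|0.75| = 3.675.
2 * sum of denominator = 2 * 5.8692 = 11.7384.
dQ = --0.2717 / 11.7384 = 0.0232 m^3/s.

0.0232


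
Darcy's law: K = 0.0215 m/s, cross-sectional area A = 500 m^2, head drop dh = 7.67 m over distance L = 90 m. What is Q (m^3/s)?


Darcy's law: Q = K * A * i, where i = dh/L.
Hydraulic gradient i = 7.67 / 90 = 0.085222.
Q = 0.0215 * 500 * 0.085222
  = 0.9161 m^3/s.

0.9161


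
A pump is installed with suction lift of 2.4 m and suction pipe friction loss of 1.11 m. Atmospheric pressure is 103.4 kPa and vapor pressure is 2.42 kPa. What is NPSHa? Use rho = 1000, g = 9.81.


NPSHa = p_atm/(rho*g) - z_s - hf_s - p_vap/(rho*g).
p_atm/(rho*g) = 103.4*1000 / (1000*9.81) = 10.54 m.
p_vap/(rho*g) = 2.42*1000 / (1000*9.81) = 0.247 m.
NPSHa = 10.54 - 2.4 - 1.11 - 0.247
      = 6.78 m.

6.78


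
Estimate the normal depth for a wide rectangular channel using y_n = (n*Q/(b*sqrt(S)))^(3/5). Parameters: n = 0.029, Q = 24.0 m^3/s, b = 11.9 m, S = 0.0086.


We use the wide-channel approximation y_n = (n*Q/(b*sqrt(S)))^(3/5).
sqrt(S) = sqrt(0.0086) = 0.092736.
Numerator: n*Q = 0.029 * 24.0 = 0.696.
Denominator: b*sqrt(S) = 11.9 * 0.092736 = 1.103558.
arg = 0.6307.
y_n = 0.6307^(3/5) = 0.7584 m.

0.7584


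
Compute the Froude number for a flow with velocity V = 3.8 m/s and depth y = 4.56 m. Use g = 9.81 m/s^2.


The Froude number is defined as Fr = V / sqrt(g*y).
g*y = 9.81 * 4.56 = 44.7336.
sqrt(g*y) = sqrt(44.7336) = 6.6883.
Fr = 3.8 / 6.6883 = 0.5682.

0.5682


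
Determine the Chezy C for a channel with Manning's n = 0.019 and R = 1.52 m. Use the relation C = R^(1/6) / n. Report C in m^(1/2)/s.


The Chezy coefficient relates to Manning's n through C = R^(1/6) / n.
R^(1/6) = 1.52^(1/6) = 1.072278.
C = 1.072278 / 0.019 = 56.44 m^(1/2)/s.

56.44


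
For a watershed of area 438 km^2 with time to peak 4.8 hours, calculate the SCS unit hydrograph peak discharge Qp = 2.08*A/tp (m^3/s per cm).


SCS formula: Qp = 2.08 * A / tp.
Qp = 2.08 * 438 / 4.8
   = 911.04 / 4.8
   = 189.8 m^3/s per cm.

189.8


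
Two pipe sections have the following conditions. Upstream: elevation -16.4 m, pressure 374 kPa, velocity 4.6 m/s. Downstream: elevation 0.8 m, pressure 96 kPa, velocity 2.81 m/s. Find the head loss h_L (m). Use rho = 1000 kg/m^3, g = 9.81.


Total head at each section: H = z + p/(rho*g) + V^2/(2g).
H1 = -16.4 + 374*1000/(1000*9.81) + 4.6^2/(2*9.81)
   = -16.4 + 38.124 + 1.0785
   = 22.803 m.
H2 = 0.8 + 96*1000/(1000*9.81) + 2.81^2/(2*9.81)
   = 0.8 + 9.786 + 0.4025
   = 10.988 m.
h_L = H1 - H2 = 22.803 - 10.988 = 11.814 m.

11.814


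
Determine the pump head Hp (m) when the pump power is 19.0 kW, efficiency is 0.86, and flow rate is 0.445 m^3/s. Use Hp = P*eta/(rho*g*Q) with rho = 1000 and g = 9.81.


Pump head formula: Hp = P * eta / (rho * g * Q).
Numerator: P * eta = 19.0 * 1000 * 0.86 = 16340.0 W.
Denominator: rho * g * Q = 1000 * 9.81 * 0.445 = 4365.45.
Hp = 16340.0 / 4365.45 = 3.74 m.

3.74


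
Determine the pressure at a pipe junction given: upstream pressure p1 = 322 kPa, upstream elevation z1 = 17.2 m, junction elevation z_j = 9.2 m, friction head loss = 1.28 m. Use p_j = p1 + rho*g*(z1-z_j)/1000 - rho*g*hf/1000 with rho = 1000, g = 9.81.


Junction pressure: p_j = p1 + rho*g*(z1 - z_j)/1000 - rho*g*hf/1000.
Elevation term = 1000*9.81*(17.2 - 9.2)/1000 = 78.48 kPa.
Friction term = 1000*9.81*1.28/1000 = 12.557 kPa.
p_j = 322 + 78.48 - 12.557 = 387.92 kPa.

387.92


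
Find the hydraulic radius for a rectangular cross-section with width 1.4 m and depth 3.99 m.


For a rectangular section:
Flow area A = b * y = 1.4 * 3.99 = 5.59 m^2.
Wetted perimeter P = b + 2y = 1.4 + 2*3.99 = 9.38 m.
Hydraulic radius R = A/P = 5.59 / 9.38 = 0.5955 m.

0.5955


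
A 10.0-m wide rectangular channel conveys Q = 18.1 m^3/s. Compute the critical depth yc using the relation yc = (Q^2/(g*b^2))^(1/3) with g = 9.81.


Using yc = (Q^2 / (g * b^2))^(1/3):
Q^2 = 18.1^2 = 327.61.
g * b^2 = 9.81 * 10.0^2 = 9.81 * 100.0 = 981.0.
Q^2 / (g*b^2) = 327.61 / 981.0 = 0.334.
yc = 0.334^(1/3) = 0.6938 m.

0.6938


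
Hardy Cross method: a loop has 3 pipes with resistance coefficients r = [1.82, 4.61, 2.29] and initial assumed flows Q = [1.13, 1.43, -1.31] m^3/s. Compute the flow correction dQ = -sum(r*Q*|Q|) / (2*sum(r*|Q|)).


Numerator terms (r*Q*|Q|): 1.82*1.13*|1.13| = 2.324; 4.61*1.43*|1.43| = 9.427; 2.29*-1.31*|-1.31| = -3.9299.
Sum of numerator = 7.8211.
Denominator terms (r*|Q|): 1.82*|1.13| = 2.0566; 4.61*|1.43| = 6.5923; 2.29*|-1.31| = 2.9999.
2 * sum of denominator = 2 * 11.6488 = 23.2976.
dQ = -7.8211 / 23.2976 = -0.3357 m^3/s.

-0.3357


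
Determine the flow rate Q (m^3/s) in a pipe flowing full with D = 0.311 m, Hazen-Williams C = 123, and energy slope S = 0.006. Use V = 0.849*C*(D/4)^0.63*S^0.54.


For a full circular pipe, R = D/4 = 0.311/4 = 0.0777 m.
V = 0.849 * 123 * 0.0777^0.63 * 0.006^0.54
  = 0.849 * 123 * 0.200051 * 0.063125
  = 1.3187 m/s.
Pipe area A = pi*D^2/4 = pi*0.311^2/4 = 0.076 m^2.
Q = A * V = 0.076 * 1.3187 = 0.1002 m^3/s.

0.1002


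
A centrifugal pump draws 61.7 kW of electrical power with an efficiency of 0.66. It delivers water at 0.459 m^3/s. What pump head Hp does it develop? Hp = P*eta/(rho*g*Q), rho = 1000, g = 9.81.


Pump head formula: Hp = P * eta / (rho * g * Q).
Numerator: P * eta = 61.7 * 1000 * 0.66 = 40722.0 W.
Denominator: rho * g * Q = 1000 * 9.81 * 0.459 = 4502.79.
Hp = 40722.0 / 4502.79 = 9.04 m.

9.04


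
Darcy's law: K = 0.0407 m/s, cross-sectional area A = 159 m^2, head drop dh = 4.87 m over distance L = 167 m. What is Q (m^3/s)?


Darcy's law: Q = K * A * i, where i = dh/L.
Hydraulic gradient i = 4.87 / 167 = 0.029162.
Q = 0.0407 * 159 * 0.029162
  = 0.1887 m^3/s.

0.1887


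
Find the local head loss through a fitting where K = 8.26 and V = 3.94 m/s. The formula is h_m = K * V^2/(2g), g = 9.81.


Minor loss formula: h_m = K * V^2/(2g).
V^2 = 3.94^2 = 15.5236.
V^2/(2g) = 15.5236 / 19.62 = 0.7912 m.
h_m = 8.26 * 0.7912 = 6.5354 m.

6.5354


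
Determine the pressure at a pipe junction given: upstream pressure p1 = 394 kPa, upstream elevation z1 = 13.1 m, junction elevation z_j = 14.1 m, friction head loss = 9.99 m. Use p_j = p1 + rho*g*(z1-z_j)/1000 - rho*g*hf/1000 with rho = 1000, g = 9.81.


Junction pressure: p_j = p1 + rho*g*(z1 - z_j)/1000 - rho*g*hf/1000.
Elevation term = 1000*9.81*(13.1 - 14.1)/1000 = -9.81 kPa.
Friction term = 1000*9.81*9.99/1000 = 98.002 kPa.
p_j = 394 + -9.81 - 98.002 = 286.19 kPa.

286.19


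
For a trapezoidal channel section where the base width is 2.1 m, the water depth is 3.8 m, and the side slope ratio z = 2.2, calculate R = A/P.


For a trapezoidal section with side slope z:
A = (b + z*y)*y = (2.1 + 2.2*3.8)*3.8 = 39.748 m^2.
P = b + 2*y*sqrt(1 + z^2) = 2.1 + 2*3.8*sqrt(1 + 2.2^2) = 20.466 m.
R = A/P = 39.748 / 20.466 = 1.9421 m.

1.9421


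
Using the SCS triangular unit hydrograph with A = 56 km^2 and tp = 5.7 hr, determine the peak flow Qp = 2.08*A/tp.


SCS formula: Qp = 2.08 * A / tp.
Qp = 2.08 * 56 / 5.7
   = 116.48 / 5.7
   = 20.44 m^3/s per cm.

20.44


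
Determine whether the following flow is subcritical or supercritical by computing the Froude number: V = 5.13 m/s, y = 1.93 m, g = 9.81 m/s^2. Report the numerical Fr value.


The Froude number is defined as Fr = V / sqrt(g*y).
g*y = 9.81 * 1.93 = 18.9333.
sqrt(g*y) = sqrt(18.9333) = 4.3512.
Fr = 5.13 / 4.3512 = 1.179.
Since Fr > 1, the flow is supercritical.

1.179


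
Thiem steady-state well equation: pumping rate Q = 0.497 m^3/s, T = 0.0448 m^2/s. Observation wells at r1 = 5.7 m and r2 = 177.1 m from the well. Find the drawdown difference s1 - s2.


Thiem equation: s1 - s2 = Q/(2*pi*T) * ln(r2/r1).
ln(r2/r1) = ln(177.1/5.7) = 3.4362.
Q/(2*pi*T) = 0.497 / (2*pi*0.0448) = 0.497 / 0.2815 = 1.7656.
s1 - s2 = 1.7656 * 3.4362 = 6.0671 m.

6.0671


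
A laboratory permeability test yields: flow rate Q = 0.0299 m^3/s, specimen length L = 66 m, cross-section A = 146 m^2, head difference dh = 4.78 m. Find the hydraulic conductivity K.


From K = Q*L / (A*dh):
Numerator: Q*L = 0.0299 * 66 = 1.9734.
Denominator: A*dh = 146 * 4.78 = 697.88.
K = 1.9734 / 697.88 = 0.002828 m/s.

0.002828


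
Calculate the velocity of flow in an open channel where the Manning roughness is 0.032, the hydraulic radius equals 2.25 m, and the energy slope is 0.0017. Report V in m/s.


Manning's equation gives V = (1/n) * R^(2/3) * S^(1/2).
First, compute R^(2/3) = 2.25^(2/3) = 1.7171.
Next, S^(1/2) = 0.0017^(1/2) = 0.041231.
Then 1/n = 1/0.032 = 31.25.
V = 31.25 * 1.7171 * 0.041231 = 2.2124 m/s.

2.2124
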